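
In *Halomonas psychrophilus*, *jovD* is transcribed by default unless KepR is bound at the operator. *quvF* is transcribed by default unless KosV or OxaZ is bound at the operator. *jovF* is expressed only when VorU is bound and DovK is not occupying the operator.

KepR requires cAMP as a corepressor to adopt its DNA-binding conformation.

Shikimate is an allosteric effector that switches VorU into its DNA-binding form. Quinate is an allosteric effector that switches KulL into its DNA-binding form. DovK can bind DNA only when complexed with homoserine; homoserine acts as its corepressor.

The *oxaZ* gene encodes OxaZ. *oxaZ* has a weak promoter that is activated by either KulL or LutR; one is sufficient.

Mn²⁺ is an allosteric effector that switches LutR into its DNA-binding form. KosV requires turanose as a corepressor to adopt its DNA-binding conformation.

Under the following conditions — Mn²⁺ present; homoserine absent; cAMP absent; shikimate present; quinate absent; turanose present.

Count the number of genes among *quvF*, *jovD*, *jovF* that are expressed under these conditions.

2

Turanose is present, so KosV is active.
Quinate is absent, so KulL is inactive.
Mn²⁺ is present, so LutR is active.
Activator LutR is present, so *oxaZ* is transcribed.
So OxaZ is produced and active.
With repressor KosV bound, *quvF* is not transcribed.
→ *quvF* is OFF.
cAMP is absent, so KepR is inactive.
With no repressor bound, *jovD* is transcribed.
→ *jovD* is ON.
Shikimate is present, so VorU is active.
Homoserine is absent, so DovK is inactive.
No repressor is bound and VorU is active, so *jovF* is transcribed.
→ *jovF* is ON.
2 of the 3 genes are transcribed.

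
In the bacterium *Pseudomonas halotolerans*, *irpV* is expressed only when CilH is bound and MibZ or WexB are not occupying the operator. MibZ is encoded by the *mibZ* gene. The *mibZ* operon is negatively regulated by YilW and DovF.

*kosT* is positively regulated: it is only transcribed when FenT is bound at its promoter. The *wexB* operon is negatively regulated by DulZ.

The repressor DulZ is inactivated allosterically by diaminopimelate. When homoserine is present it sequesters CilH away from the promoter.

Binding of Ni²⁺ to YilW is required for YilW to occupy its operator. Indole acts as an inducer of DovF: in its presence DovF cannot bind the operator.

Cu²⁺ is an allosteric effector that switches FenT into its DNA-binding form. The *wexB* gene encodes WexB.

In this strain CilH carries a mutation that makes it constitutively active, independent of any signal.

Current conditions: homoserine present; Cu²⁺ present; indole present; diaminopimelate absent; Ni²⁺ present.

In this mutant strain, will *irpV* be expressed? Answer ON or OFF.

ON

Ni²⁺ is present, so YilW is active.
Indole is present, so DovF is inactive.
With repressor YilW bound, *mibZ* is not transcribed.
So MibZ is not produced.
Diaminopimelate is absent, so DulZ is active.
With repressor DulZ bound, *wexB* is not transcribed.
So WexB is not produced.
CilH is constitutively active in this strain.
No repressor is bound and CilH is active, so *irpV* is transcribed.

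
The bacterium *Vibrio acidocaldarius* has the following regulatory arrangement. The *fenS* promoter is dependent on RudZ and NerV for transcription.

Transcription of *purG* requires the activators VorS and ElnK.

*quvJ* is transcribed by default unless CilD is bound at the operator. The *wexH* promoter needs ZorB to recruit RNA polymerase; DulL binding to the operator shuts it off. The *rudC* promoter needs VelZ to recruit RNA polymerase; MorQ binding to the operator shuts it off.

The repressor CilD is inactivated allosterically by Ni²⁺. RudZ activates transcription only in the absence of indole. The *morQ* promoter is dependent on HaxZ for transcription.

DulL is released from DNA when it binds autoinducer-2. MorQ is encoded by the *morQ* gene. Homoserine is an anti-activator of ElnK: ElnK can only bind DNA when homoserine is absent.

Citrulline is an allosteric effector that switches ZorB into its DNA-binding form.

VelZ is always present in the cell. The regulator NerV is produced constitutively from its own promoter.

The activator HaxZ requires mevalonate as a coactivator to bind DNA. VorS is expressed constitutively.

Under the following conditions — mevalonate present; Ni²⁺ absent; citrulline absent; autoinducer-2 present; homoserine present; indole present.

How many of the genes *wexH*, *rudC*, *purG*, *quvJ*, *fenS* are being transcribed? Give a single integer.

0

Autoinducer-2 is present, so DulL is inactive.
Citrulline is absent, so ZorB is inactive.
Required activator ZorB is absent, so *wexH* is not transcribed.
→ *wexH* is OFF.
VelZ is produced constitutively and is active.
Mevalonate is present, so HaxZ is active.
No repressor is bound and HaxZ is active, so *morQ* is transcribed.
So MorQ is produced and active.
With repressor MorQ bound, *rudC* is not transcribed.
→ *rudC* is OFF.
VorS is produced constitutively and is active.
Homoserine is present, so ElnK is inactive.
Required activator ElnK is absent, so *purG* is not transcribed.
→ *purG* is OFF.
Ni²⁺ is absent, so CilD is active.
With repressor CilD bound, *quvJ* is not transcribed.
→ *quvJ* is OFF.
Indole is present, so RudZ is inactive.
NerV is produced constitutively and is active.
Required activator RudZ is absent, so *fenS* is not transcribed.
→ *fenS* is OFF.
0 of the 5 genes are transcribed.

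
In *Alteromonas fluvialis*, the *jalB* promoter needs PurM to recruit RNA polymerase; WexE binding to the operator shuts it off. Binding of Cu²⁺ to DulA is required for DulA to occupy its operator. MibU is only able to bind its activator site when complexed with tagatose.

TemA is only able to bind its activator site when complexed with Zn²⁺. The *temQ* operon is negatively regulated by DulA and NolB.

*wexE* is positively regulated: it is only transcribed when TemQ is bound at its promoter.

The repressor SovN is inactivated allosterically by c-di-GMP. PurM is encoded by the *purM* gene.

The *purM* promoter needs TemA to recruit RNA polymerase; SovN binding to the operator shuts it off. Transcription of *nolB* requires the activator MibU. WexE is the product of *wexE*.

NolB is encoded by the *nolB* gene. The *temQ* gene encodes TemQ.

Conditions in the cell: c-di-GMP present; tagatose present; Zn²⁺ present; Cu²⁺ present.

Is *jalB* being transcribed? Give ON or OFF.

ON

Cu²⁺ is present, so DulA is active.
Tagatose is present, so MibU is active.
No repressor is bound and MibU is active, so *nolB* is transcribed.
So NolB is produced and active.
With repressor DulA bound, *temQ* is not transcribed.
So TemQ is not produced.
Required activator TemQ is absent, so *wexE* is not transcribed.
So WexE is not produced.
c-di-GMP is present, so SovN is inactive.
Zn²⁺ is present, so TemA is active.
No repressor is bound and TemA is active, so *purM* is transcribed.
So PurM is produced and active.
No repressor is bound and PurM is active, so *jalB* is transcribed.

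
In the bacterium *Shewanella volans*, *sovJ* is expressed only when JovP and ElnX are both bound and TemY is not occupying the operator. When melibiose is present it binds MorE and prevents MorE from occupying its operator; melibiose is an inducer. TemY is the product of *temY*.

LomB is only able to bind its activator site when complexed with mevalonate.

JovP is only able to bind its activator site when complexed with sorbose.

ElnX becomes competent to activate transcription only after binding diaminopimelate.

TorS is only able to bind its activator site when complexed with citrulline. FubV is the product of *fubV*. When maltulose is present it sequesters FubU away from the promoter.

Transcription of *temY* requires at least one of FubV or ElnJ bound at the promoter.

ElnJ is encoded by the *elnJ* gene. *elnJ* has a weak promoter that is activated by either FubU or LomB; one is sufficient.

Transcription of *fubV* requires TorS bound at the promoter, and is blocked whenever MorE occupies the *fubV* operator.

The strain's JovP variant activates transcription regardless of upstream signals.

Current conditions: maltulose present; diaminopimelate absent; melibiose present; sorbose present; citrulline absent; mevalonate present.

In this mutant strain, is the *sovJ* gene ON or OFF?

OFF

Citrulline is absent, so TorS is inactive.
Melibiose is present, so MorE is inactive.
Required activator TorS is absent, so *fubV* is not transcribed.
So FubV is not produced.
Maltulose is present, so FubU is inactive.
Mevalonate is present, so LomB is active.
Activator LomB is present, so *elnJ* is transcribed.
So ElnJ is produced and active.
Activator ElnJ is present, so *temY* is transcribed.
So TemY is produced and active.
JovP is constitutively active in this strain.
Diaminopimelate is absent, so ElnX is inactive.
With repressor TemY bound, *sovJ* is not transcribed.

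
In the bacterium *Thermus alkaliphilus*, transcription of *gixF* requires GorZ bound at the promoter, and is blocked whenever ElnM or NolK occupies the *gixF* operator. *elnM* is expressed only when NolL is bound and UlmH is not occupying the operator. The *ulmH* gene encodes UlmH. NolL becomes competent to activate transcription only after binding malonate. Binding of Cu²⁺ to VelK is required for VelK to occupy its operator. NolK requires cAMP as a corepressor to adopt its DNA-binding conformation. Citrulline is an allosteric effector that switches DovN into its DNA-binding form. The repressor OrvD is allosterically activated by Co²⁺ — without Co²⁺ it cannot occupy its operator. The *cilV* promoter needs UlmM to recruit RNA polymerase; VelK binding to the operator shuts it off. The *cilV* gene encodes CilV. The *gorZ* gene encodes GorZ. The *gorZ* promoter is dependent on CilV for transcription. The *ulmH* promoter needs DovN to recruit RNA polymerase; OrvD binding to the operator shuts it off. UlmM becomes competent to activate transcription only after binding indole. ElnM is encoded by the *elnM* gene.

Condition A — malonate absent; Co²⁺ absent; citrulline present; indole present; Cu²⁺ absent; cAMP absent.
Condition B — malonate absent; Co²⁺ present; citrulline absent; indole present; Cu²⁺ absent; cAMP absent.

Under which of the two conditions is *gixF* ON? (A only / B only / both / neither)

Condition A:
Malonate is absent, so NolL is inactive.
Co²⁺ is absent, so OrvD is inactive.
Citrulline is present, so DovN is active.
No repressor is bound and DovN is active, so *ulmH* is transcribed.
So UlmH is produced and active.
With repressor UlmH bound, *elnM* is not transcribed.
So ElnM is not produced.
Indole is present, so UlmM is active.
Cu²⁺ is absent, so VelK is inactive.
No repressor is bound and UlmM is active, so *cilV* is transcribed.
So CilV is produced and active.
No repressor is bound and CilV is active, so *gorZ* is transcribed.
So GorZ is produced and active.
cAMP is absent, so NolK is inactive.
No repressor is bound and GorZ is active, so *gixF* is transcribed.
→ *gixF* is ON in A.
Condition B:
Malonate is absent, so NolL is inactive.
Co²⁺ is present, so OrvD is active.
Citrulline is absent, so DovN is inactive.
With repressor OrvD bound, *ulmH* is not transcribed.
So UlmH is not produced.
Required activator NolL is absent, so *elnM* is not transcribed.
So ElnM is not produced.
Indole is present, so UlmM is active.
Cu²⁺ is absent, so VelK is inactive.
No repressor is bound and UlmM is active, so *cilV* is transcribed.
So CilV is produced and active.
No repressor is bound and CilV is active, so *gorZ* is transcribed.
So GorZ is produced and active.
cAMP is absent, so NolK is inactive.
No repressor is bound and GorZ is active, so *gixF* is transcribed.
→ *gixF* is ON in B.

both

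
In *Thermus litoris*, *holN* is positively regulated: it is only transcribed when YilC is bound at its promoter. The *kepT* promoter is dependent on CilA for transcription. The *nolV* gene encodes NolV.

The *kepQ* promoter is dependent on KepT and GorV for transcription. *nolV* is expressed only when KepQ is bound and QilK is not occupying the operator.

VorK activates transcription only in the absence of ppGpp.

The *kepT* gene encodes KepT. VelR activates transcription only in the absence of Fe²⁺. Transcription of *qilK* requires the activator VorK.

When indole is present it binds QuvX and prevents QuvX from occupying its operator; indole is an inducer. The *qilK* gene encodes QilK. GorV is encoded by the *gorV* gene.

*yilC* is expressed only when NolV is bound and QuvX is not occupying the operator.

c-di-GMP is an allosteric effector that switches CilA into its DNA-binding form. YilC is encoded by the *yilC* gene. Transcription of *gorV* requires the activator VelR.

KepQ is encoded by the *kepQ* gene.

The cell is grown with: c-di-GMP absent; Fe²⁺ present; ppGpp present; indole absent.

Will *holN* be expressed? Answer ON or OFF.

c-di-GMP is absent, so CilA is inactive.
Required activator CilA is absent, so *kepT* is not transcribed.
So KepT is not produced.
Fe²⁺ is present, so VelR is inactive.
Required activator VelR is absent, so *gorV* is not transcribed.
So GorV is not produced.
Required activator KepT is absent, so *kepQ* is not transcribed.
So KepQ is not produced.
ppGpp is present, so VorK is inactive.
Required activator VorK is absent, so *qilK* is not transcribed.
So QilK is not produced.
Required activator KepQ is absent, so *nolV* is not transcribed.
So NolV is not produced.
Indole is absent, so QuvX is active.
With repressor QuvX bound, *yilC* is not transcribed.
So YilC is not produced.
Required activator YilC is absent, so *holN* is not transcribed.

OFF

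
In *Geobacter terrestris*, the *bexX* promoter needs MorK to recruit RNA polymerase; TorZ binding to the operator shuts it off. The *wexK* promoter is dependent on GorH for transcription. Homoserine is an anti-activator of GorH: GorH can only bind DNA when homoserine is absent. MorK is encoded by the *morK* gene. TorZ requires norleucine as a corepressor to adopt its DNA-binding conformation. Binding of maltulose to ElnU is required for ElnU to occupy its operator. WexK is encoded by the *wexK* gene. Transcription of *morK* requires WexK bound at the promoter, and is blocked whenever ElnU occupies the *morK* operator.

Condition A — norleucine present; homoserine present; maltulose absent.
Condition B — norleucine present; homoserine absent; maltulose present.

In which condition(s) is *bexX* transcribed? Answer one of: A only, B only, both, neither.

Condition A:
Norleucine is present, so TorZ is active.
Homoserine is present, so GorH is inactive.
Required activator GorH is absent, so *wexK* is not transcribed.
So WexK is not produced.
Maltulose is absent, so ElnU is inactive.
Required activator WexK is absent, so *morK* is not transcribed.
So MorK is not produced.
With repressor TorZ bound, *bexX* is not transcribed.
→ *bexX* is OFF in A.
Condition B:
Norleucine is present, so TorZ is active.
Homoserine is absent, so GorH is active.
No repressor is bound and GorH is active, so *wexK* is transcribed.
So WexK is produced and active.
Maltulose is present, so ElnU is active.
With repressor ElnU bound, *morK* is not transcribed.
So MorK is not produced.
With repressor TorZ bound, *bexX* is not transcribed.
→ *bexX* is OFF in B.

neither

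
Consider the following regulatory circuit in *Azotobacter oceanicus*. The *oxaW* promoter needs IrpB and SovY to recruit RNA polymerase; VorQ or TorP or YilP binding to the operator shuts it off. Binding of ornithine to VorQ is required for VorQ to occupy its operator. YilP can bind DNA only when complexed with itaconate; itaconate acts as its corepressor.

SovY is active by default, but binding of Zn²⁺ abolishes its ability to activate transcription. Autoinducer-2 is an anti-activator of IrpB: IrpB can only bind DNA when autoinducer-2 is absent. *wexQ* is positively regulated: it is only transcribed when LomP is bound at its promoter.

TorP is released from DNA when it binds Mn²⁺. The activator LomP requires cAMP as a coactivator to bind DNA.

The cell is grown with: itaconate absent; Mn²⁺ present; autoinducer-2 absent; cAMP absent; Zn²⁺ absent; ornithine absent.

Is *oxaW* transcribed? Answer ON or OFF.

Autoinducer-2 is absent, so IrpB is active.
Zn²⁺ is absent, so SovY is active.
Ornithine is absent, so VorQ is inactive.
Mn²⁺ is present, so TorP is inactive.
Itaconate is absent, so YilP is inactive.
No repressor is bound and IrpB and SovY are active, so *oxaW* is transcribed.

ON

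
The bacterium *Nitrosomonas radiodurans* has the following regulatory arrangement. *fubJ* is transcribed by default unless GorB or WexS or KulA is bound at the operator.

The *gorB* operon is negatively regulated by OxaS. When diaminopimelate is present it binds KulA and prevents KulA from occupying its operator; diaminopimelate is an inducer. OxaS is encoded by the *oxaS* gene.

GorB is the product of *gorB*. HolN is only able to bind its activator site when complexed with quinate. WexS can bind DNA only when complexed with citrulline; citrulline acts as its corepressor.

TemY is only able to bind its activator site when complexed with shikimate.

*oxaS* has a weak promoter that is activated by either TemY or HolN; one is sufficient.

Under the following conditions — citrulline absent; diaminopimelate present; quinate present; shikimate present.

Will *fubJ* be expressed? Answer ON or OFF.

Shikimate is present, so TemY is active.
Quinate is present, so HolN is active.
Activator TemY is present, so *oxaS* is transcribed.
So OxaS is produced and active.
With repressor OxaS bound, *gorB* is not transcribed.
So GorB is not produced.
Citrulline is absent, so WexS is inactive.
Diaminopimelate is present, so KulA is inactive.
With no repressor bound, *fubJ* is transcribed.

ON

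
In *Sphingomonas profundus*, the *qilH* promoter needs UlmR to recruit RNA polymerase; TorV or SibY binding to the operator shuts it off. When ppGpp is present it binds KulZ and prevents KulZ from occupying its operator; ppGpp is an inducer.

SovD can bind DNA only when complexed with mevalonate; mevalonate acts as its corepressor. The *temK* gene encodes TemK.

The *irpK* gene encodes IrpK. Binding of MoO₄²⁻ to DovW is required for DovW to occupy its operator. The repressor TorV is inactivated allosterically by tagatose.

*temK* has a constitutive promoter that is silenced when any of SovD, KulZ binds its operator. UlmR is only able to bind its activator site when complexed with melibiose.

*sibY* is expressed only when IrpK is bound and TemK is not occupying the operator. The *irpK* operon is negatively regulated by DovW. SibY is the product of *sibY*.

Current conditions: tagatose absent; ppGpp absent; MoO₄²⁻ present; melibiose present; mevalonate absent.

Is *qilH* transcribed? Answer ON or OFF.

OFF

Melibiose is present, so UlmR is active.
Tagatose is absent, so TorV is active.
MoO₄²⁻ is present, so DovW is active.
With repressor DovW bound, *irpK* is not transcribed.
So IrpK is not produced.
Mevalonate is absent, so SovD is inactive.
ppGpp is absent, so KulZ is active.
With repressor KulZ bound, *temK* is not transcribed.
So TemK is not produced.
Required activator IrpK is absent, so *sibY* is not transcribed.
So SibY is not produced.
With repressor TorV bound, *qilH* is not transcribed.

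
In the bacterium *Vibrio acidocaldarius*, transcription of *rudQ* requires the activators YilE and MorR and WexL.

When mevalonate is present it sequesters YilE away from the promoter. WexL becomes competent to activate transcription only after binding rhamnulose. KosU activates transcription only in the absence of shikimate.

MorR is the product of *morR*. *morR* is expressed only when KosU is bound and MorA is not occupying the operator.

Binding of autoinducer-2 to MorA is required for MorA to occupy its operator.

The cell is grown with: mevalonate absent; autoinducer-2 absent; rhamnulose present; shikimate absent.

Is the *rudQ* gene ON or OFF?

Mevalonate is absent, so YilE is active.
Autoinducer-2 is absent, so MorA is inactive.
Shikimate is absent, so KosU is active.
No repressor is bound and KosU is active, so *morR* is transcribed.
So MorR is produced and active.
Rhamnulose is present, so WexL is active.
No repressor is bound and YilE and MorR and WexL are active, so *rudQ* is transcribed.

ON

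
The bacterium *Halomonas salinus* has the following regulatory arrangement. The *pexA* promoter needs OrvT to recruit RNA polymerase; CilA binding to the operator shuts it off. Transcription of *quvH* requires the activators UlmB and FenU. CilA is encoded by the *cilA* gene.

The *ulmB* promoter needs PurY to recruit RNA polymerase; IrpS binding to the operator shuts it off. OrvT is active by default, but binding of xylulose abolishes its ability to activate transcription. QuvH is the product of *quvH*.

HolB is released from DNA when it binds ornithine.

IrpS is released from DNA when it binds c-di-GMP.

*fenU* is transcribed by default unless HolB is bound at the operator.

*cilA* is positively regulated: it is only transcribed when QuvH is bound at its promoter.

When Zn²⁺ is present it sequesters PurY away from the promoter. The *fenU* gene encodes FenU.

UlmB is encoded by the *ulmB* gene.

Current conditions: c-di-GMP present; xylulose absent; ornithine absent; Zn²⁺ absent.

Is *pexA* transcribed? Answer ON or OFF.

c-di-GMP is present, so IrpS is inactive.
Zn²⁺ is absent, so PurY is active.
No repressor is bound and PurY is active, so *ulmB* is transcribed.
So UlmB is produced and active.
Ornithine is absent, so HolB is active.
With repressor HolB bound, *fenU* is not transcribed.
So FenU is not produced.
Required activator FenU is absent, so *quvH* is not transcribed.
So QuvH is not produced.
Required activator QuvH is absent, so *cilA* is not transcribed.
So CilA is not produced.
Xylulose is absent, so OrvT is active.
No repressor is bound and OrvT is active, so *pexA* is transcribed.

ON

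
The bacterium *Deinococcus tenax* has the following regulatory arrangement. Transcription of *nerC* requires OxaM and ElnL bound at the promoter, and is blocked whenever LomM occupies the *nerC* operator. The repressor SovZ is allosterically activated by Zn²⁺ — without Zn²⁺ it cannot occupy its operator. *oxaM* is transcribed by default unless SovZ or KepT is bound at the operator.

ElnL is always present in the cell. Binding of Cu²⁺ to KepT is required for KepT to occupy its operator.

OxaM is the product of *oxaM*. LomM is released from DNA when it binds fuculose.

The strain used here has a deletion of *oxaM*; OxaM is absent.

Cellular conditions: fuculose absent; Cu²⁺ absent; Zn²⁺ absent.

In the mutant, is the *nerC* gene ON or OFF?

Fuculose is absent, so LomM is active.
OxaM is non-functional in this strain, so it has no effect.
ElnL is produced constitutively and is active.
With repressor LomM bound, *nerC* is not transcribed.

OFF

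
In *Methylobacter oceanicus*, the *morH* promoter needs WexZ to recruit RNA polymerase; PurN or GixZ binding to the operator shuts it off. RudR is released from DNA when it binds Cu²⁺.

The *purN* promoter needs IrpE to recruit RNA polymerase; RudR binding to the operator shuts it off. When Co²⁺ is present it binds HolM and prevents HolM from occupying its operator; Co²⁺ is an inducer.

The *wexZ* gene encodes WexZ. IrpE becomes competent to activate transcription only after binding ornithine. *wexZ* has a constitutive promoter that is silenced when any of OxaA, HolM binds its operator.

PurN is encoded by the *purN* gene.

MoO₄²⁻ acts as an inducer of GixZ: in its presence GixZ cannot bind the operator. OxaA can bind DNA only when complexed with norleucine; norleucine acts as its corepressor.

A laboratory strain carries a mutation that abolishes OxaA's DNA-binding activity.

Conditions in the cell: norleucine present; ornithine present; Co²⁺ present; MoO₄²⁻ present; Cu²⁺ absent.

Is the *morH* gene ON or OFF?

ON

OxaA is non-functional in this strain, so it has no effect.
Co²⁺ is present, so HolM is inactive.
With no repressor bound, *wexZ* is transcribed.
So WexZ is produced and active.
Ornithine is present, so IrpE is active.
Cu²⁺ is absent, so RudR is active.
With repressor RudR bound, *purN* is not transcribed.
So PurN is not produced.
MoO₄²⁻ is present, so GixZ is inactive.
No repressor is bound and WexZ is active, so *morH* is transcribed.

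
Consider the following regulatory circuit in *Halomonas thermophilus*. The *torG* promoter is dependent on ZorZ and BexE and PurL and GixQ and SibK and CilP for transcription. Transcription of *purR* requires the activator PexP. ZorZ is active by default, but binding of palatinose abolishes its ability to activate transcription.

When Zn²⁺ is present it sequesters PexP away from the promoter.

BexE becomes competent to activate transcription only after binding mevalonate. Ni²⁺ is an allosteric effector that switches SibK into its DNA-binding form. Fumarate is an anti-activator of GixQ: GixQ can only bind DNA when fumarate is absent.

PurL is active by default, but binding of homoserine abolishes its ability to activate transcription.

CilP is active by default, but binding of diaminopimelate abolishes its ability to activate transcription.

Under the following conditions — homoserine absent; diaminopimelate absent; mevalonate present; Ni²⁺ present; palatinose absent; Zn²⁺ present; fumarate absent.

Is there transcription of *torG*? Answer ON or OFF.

ON

Palatinose is absent, so ZorZ is active.
Mevalonate is present, so BexE is active.
Homoserine is absent, so PurL is active.
Fumarate is absent, so GixQ is active.
Ni²⁺ is present, so SibK is active.
Diaminopimelate is absent, so CilP is active.
No repressor is bound and ZorZ and BexE and PurL and GixQ and SibK and CilP are active, so *torG* is transcribed.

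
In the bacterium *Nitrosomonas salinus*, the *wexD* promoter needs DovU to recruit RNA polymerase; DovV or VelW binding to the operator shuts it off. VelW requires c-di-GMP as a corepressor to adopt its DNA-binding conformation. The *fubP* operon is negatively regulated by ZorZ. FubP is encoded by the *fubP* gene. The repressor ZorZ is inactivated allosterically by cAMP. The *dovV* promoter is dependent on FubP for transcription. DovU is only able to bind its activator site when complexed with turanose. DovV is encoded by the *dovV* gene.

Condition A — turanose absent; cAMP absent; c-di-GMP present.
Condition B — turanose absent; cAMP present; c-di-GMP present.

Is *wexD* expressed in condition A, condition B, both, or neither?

Condition A:
Turanose is absent, so DovU is inactive.
cAMP is absent, so ZorZ is active.
With repressor ZorZ bound, *fubP* is not transcribed.
So FubP is not produced.
Required activator FubP is absent, so *dovV* is not transcribed.
So DovV is not produced.
c-di-GMP is present, so VelW is active.
With repressor VelW bound, *wexD* is not transcribed.
→ *wexD* is OFF in A.
Condition B:
Turanose is absent, so DovU is inactive.
cAMP is present, so ZorZ is inactive.
With no repressor bound, *fubP* is transcribed.
So FubP is produced and active.
No repressor is bound and FubP is active, so *dovV* is transcribed.
So DovV is produced and active.
c-di-GMP is present, so VelW is active.
With repressor DovV bound, *wexD* is not transcribed.
→ *wexD* is OFF in B.

neither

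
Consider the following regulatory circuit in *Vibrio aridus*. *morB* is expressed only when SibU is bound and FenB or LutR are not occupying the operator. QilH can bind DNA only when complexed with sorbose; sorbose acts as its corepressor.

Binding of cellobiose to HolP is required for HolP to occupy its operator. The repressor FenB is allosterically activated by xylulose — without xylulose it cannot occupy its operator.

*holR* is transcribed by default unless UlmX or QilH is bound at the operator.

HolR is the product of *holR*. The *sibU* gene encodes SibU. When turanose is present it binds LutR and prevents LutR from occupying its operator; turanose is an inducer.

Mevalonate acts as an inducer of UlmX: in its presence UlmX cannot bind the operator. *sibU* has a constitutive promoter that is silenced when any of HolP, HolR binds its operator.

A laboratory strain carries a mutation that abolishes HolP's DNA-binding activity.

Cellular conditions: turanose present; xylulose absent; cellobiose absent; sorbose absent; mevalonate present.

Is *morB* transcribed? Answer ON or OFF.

Xylulose is absent, so FenB is inactive.
HolP is non-functional in this strain, so it has no effect.
Mevalonate is present, so UlmX is inactive.
Sorbose is absent, so QilH is inactive.
With no repressor bound, *holR* is transcribed.
So HolR is produced and active.
With repressor HolR bound, *sibU* is not transcribed.
So SibU is not produced.
Turanose is present, so LutR is inactive.
Required activator SibU is absent, so *morB* is not transcribed.

OFF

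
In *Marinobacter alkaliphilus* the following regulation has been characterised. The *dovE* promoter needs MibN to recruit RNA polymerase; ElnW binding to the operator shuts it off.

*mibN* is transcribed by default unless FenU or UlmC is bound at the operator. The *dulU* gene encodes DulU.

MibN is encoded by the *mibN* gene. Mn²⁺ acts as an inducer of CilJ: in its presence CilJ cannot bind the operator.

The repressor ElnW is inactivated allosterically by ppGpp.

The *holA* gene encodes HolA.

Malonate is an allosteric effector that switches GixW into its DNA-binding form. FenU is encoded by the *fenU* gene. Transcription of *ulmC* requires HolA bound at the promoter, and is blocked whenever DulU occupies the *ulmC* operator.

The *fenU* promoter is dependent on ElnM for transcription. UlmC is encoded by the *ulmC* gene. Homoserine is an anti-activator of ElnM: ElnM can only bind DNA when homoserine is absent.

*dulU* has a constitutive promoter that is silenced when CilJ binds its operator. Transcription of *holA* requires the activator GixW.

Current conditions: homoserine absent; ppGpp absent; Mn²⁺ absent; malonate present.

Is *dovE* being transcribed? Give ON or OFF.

OFF

ppGpp is absent, so ElnW is active.
Homoserine is absent, so ElnM is active.
No repressor is bound and ElnM is active, so *fenU* is transcribed.
So FenU is produced and active.
Mn²⁺ is absent, so CilJ is active.
With repressor CilJ bound, *dulU* is not transcribed.
So DulU is not produced.
Malonate is present, so GixW is active.
No repressor is bound and GixW is active, so *holA* is transcribed.
So HolA is produced and active.
No repressor is bound and HolA is active, so *ulmC* is transcribed.
So UlmC is produced and active.
With repressor FenU bound, *mibN* is not transcribed.
So MibN is not produced.
With repressor ElnW bound, *dovE* is not transcribed.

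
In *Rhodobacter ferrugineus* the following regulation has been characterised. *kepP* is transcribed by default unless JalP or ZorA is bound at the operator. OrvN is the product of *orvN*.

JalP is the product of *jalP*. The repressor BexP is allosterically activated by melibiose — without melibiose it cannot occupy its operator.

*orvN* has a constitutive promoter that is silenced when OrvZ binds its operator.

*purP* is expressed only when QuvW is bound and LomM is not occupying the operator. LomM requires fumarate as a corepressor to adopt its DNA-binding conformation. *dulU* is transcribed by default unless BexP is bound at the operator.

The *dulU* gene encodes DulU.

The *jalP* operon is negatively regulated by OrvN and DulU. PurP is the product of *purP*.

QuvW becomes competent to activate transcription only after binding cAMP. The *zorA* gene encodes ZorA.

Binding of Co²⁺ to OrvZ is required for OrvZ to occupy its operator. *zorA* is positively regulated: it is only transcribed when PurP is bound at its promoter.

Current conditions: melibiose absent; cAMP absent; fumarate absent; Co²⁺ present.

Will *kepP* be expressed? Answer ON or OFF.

Co²⁺ is present, so OrvZ is active.
With repressor OrvZ bound, *orvN* is not transcribed.
So OrvN is not produced.
Melibiose is absent, so BexP is inactive.
With no repressor bound, *dulU* is transcribed.
So DulU is produced and active.
With repressor DulU bound, *jalP* is not transcribed.
So JalP is not produced.
Fumarate is absent, so LomM is inactive.
cAMP is absent, so QuvW is inactive.
Required activator QuvW is absent, so *purP* is not transcribed.
So PurP is not produced.
Required activator PurP is absent, so *zorA* is not transcribed.
So ZorA is not produced.
With no repressor bound, *kepP* is transcribed.

ON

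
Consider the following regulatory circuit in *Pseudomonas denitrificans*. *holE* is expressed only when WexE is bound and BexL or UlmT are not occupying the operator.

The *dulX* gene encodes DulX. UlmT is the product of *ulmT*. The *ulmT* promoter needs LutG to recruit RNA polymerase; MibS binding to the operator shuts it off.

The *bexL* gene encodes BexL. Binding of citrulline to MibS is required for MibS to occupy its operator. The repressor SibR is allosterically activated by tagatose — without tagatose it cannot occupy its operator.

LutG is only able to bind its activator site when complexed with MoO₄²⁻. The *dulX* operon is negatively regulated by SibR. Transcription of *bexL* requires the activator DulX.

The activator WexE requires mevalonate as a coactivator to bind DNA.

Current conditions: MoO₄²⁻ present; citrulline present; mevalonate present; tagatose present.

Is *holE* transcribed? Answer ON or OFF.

ON

Tagatose is present, so SibR is active.
With repressor SibR bound, *dulX* is not transcribed.
So DulX is not produced.
Required activator DulX is absent, so *bexL* is not transcribed.
So BexL is not produced.
MoO₄²⁻ is present, so LutG is active.
Citrulline is present, so MibS is active.
With repressor MibS bound, *ulmT* is not transcribed.
So UlmT is not produced.
Mevalonate is present, so WexE is active.
No repressor is bound and WexE is active, so *holE* is transcribed.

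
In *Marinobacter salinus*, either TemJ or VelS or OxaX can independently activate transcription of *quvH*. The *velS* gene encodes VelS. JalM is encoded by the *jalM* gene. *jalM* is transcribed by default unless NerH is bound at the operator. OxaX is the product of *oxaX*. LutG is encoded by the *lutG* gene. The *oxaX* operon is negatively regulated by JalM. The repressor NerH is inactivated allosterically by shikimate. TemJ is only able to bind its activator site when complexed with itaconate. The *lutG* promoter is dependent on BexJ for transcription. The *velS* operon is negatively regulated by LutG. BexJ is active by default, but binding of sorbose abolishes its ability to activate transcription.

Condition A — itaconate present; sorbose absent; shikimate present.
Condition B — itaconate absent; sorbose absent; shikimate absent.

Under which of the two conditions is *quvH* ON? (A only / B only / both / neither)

both

Condition A:
Itaconate is present, so TemJ is active.
Sorbose is absent, so BexJ is active.
No repressor is bound and BexJ is active, so *lutG* is transcribed.
So LutG is produced and active.
With repressor LutG bound, *velS* is not transcribed.
So VelS is not produced.
Shikimate is present, so NerH is inactive.
With no repressor bound, *jalM* is transcribed.
So JalM is produced and active.
With repressor JalM bound, *oxaX* is not transcribed.
So OxaX is not produced.
Activator TemJ is present, so *quvH* is transcribed.
→ *quvH* is ON in A.
Condition B:
Itaconate is absent, so TemJ is inactive.
Sorbose is absent, so BexJ is active.
No repressor is bound and BexJ is active, so *lutG* is transcribed.
So LutG is produced and active.
With repressor LutG bound, *velS* is not transcribed.
So VelS is not produced.
Shikimate is absent, so NerH is active.
With repressor NerH bound, *jalM* is not transcribed.
So JalM is not produced.
With no repressor bound, *oxaX* is transcribed.
So OxaX is produced and active.
Activator OxaX is present, so *quvH* is transcribed.
→ *quvH* is ON in B.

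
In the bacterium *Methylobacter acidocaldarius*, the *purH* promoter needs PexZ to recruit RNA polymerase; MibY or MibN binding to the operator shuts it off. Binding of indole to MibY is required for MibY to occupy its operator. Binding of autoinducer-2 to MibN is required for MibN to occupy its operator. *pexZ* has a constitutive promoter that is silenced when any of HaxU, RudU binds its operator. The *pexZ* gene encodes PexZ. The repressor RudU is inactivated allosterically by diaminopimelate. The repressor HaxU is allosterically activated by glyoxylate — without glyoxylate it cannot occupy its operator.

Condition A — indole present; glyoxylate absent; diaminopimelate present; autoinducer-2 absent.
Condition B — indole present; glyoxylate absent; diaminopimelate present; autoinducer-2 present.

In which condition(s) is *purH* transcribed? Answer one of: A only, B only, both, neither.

Condition A:
Indole is present, so MibY is active.
Glyoxylate is absent, so HaxU is inactive.
Diaminopimelate is present, so RudU is inactive.
With no repressor bound, *pexZ* is transcribed.
So PexZ is produced and active.
Autoinducer-2 is absent, so MibN is inactive.
With repressor MibY bound, *purH* is not transcribed.
→ *purH* is OFF in A.
Condition B:
Indole is present, so MibY is active.
Glyoxylate is absent, so HaxU is inactive.
Diaminopimelate is present, so RudU is inactive.
With no repressor bound, *pexZ* is transcribed.
So PexZ is produced and active.
Autoinducer-2 is present, so MibN is active.
With repressor MibY bound, *purH* is not transcribed.
→ *purH* is OFF in B.

neither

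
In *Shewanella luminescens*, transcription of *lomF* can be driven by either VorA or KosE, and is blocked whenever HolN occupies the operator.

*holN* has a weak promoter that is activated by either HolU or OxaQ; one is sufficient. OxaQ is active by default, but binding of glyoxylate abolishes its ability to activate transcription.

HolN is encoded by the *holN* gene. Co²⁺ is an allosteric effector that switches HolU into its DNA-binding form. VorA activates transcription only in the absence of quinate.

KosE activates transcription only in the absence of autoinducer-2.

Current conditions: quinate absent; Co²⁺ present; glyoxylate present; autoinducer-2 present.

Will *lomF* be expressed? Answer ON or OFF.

OFF

Quinate is absent, so VorA is active.
Autoinducer-2 is present, so KosE is inactive.
Co²⁺ is present, so HolU is active.
Glyoxylate is present, so OxaQ is inactive.
Activator HolU is present, so *holN* is transcribed.
So HolN is produced and active.
With repressor HolN bound, *lomF* is not transcribed.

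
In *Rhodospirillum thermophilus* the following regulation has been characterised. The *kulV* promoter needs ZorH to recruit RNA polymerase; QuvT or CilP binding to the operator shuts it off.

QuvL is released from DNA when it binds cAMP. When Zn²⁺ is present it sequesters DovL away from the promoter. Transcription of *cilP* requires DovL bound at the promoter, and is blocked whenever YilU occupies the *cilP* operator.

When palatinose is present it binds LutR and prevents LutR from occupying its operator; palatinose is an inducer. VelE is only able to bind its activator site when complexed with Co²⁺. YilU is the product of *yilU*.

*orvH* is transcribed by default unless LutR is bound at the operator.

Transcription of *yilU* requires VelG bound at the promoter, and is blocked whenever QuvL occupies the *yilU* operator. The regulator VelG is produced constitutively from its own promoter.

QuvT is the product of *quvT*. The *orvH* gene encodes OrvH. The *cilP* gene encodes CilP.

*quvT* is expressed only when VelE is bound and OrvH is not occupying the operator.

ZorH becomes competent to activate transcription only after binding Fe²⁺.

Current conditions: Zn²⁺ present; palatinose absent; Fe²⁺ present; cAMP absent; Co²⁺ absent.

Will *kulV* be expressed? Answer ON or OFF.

Co²⁺ is absent, so VelE is inactive.
Palatinose is absent, so LutR is active.
With repressor LutR bound, *orvH* is not transcribed.
So OrvH is not produced.
Required activator VelE is absent, so *quvT* is not transcribed.
So QuvT is not produced.
Fe²⁺ is present, so ZorH is active.
cAMP is absent, so QuvL is active.
VelG is produced constitutively and is active.
With repressor QuvL bound, *yilU* is not transcribed.
So YilU is not produced.
Zn²⁺ is present, so DovL is inactive.
Required activator DovL is absent, so *cilP* is not transcribed.
So CilP is not produced.
No repressor is bound and ZorH is active, so *kulV* is transcribed.

ON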